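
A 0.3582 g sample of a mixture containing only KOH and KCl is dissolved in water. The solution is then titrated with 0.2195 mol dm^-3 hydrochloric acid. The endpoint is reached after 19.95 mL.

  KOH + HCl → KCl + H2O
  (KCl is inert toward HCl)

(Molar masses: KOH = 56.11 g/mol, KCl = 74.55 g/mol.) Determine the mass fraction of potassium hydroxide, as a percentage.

n(HCl) = 0.01995 × 0.2195 = 4.379 × 10^-3 mol
Let x = n(KOH), y = n(KCl).
Titrant: 1x = 4.379 × 10^-3;  mass: 56.11x + 74.55y = 0.3582
Solving, x = 4.379 × 10^-3 mol, y = 1.509 × 10^-3 mol
mass of KOH = 4.379 × 10^-3 × 56.11 = 0.2457 g
% KOH = 0.2457 / 0.3582 × 100 = 68.59 %

68.59 %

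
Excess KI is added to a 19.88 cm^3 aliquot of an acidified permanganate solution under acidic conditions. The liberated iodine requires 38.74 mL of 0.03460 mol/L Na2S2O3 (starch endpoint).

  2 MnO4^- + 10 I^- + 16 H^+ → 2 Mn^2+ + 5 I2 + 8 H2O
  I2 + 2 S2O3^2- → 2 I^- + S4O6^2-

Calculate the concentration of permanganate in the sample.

n(S2O3^2-) = 0.03874 × 0.03460 = 1.340 × 10^-3 mol
n(I2) = n(S2O3^2-)/2 = 6.702 × 10^-4 mol
From the 2:5 ratio, n(MnO4^-) in the aliquot = 2/5 × 6.702 × 10^-4 = 2.681 × 10^-4 mol
[MnO4^-] = 2.681 × 10^-4 / 0.01988 = 0.01348 mol/L

0.01348 mol/L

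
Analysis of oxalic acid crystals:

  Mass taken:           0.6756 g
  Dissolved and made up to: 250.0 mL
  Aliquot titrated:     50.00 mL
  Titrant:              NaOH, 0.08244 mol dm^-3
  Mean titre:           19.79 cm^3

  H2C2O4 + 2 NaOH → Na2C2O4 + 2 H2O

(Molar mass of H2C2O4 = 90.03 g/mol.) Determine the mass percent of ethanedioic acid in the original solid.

n(NaOH) per titration = 0.01979 × 0.08244 = 1.631 × 10^-3 mol
From the 1:2 ratio, n(H2C2O4) in each aliquot = 1/2 × 1.631 × 10^-3 = 8.157 × 10^-4 mol
n(H2C2O4) in the whole flask = 8.157 × 10^-4 × 250.0/50.00 = 4.079 × 10^-3 mol
mass of H2C2O4 = 4.079 × 10^-3 × 90.03 = 0.3672 g
% H2C2O4 = 0.3672 / 0.6756 × 100 = 54.35 %

54.35 %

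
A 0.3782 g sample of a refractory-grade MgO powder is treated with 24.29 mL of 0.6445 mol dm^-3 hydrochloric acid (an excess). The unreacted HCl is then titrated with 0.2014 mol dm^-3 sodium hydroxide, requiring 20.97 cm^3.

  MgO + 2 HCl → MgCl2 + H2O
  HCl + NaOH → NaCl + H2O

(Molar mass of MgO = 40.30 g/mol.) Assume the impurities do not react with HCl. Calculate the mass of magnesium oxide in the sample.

n(HCl) added = 0.02429 × 0.6445 = 0.01565 mol
n(NaOH) used in back-titration = 0.02097 × 0.2014 = 4.223 × 10^-3 mol
n(HCl) left over = 4.223 × 10^-3 mol (1:1 ratio)
n(HCl) consumed by analyte = 0.01565 − 4.223 × 10^-3 = 0.01143 mol
From the 1:2 ratio, n(MgO) = 1/2 × 0.01143 = 5.716 × 10^-3 mol
mass of MgO = 5.716 × 10^-3 × 40.30 = 0.2303 g

0.2303 g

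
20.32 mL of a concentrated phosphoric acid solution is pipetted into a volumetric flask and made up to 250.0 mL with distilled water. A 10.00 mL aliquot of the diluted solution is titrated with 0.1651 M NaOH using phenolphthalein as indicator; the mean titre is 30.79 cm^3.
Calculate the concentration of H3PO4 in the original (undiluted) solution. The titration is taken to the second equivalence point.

H3PO4 + 2 NaOH → Na2HPO4 + 2 H2O
n(NaOH) = 0.03079 × 0.1651 = 5.083 × 10^-3 mol
From the 1:2 ratio, n(H3PO4) in the aliquot = 1/2 × 5.083 × 10^-3 = 2.542 × 10^-3 mol
[H3PO4]_dilute = 2.542 × 10^-3 / 0.01000 = 0.2542 mol/L
Dilution factor = 250.0 / 20.32 = 12.30
[H3PO4]_stock = 0.2542 × 12.30 = 3.127 mol/L

3.127 M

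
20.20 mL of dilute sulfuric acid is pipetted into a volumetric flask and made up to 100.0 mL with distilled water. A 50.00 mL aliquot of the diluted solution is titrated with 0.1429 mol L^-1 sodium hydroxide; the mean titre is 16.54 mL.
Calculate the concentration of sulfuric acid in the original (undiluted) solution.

H2SO4 + 2 NaOH → Na2SO4 + 2 H2O
n(NaOH) = 0.01654 × 0.1429 = 2.364 × 10^-3 mol
From the 1:2 ratio, n(H2SO4) in the aliquot = 1/2 × 2.364 × 10^-3 = 1.182 × 10^-3 mol
[H2SO4]_dilute = 1.182 × 10^-3 / 0.05000 = 0.02364 mol/L
Dilution factor = 100.0 / 20.20 = 4.950
[H2SO4]_stock = 0.02364 × 4.950 = 0.1170 mol/L

0.1170 mol/L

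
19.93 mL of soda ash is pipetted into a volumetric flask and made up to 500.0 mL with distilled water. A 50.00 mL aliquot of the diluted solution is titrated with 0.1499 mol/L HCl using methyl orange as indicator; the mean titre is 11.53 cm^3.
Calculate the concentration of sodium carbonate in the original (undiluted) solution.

0.4336 mol/L

Na2CO3 + 2 HCl → 2 NaCl + H2O + CO2
n(HCl) = 0.01153 × 0.1499 = 1.728 × 10^-3 mol
From the 1:2 ratio, n(Na2CO3) in the aliquot = 1/2 × 1.728 × 10^-3 = 8.642 × 10^-4 mol
[Na2CO3]_dilute = 8.642 × 10^-4 / 0.05000 = 0.01728 mol/L
Dilution factor = 500.0 / 19.93 = 25.09
[Na2CO3]_stock = 0.01728 × 25.09 = 0.4336 mol/L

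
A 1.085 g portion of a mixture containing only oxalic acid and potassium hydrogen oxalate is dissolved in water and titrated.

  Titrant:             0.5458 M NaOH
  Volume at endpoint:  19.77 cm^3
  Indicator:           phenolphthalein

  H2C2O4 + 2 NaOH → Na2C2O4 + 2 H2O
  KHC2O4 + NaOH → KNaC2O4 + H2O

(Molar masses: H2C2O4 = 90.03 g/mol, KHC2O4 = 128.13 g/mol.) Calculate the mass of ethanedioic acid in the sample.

n(NaOH) = 0.01977 × 0.5458 = 0.01079 mol
Let x = n(H2C2O4), y = n(KHC2O4).
Titrant: 2x + 1y = 0.01079;  mass: 90.03x + 128.13y = 1.085
Solving, x = 1.790 × 10^-3 mol, y = 7.210 × 10^-3 mol
mass of H2C2O4 = 1.790 × 10^-3 × 90.03 = 0.1612 g

0.1612 g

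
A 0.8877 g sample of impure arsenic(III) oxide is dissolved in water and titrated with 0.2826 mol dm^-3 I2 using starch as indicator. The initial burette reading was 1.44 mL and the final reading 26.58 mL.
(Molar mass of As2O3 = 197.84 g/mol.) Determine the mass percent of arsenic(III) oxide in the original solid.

As2O3 + 2 I2 + 2 H2O → As2O5 + 4 HI
n(I2) = 0.02514 L × 0.2826 mol/L = 7.105 × 10^-3 mol
From the 1:2 ratio, n(As2O3) = 1/2 × 7.105 × 10^-3 = 3.552 × 10^-3 mol
mass of As2O3 = 3.552 × 10^-3 × 197.84 g/mol = 0.7028 g
% As2O3 = 0.7028 / 0.8877 × 100 = 79.17 %

79.17 %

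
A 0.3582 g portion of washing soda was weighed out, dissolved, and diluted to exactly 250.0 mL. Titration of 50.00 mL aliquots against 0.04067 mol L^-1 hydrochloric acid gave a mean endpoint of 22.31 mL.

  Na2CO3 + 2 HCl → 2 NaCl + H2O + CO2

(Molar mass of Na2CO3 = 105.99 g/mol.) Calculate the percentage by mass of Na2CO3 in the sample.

n(HCl) per titration = 0.02231 × 0.04067 = 9.073 × 10^-4 mol
From the 1:2 ratio, n(Na2CO3) in each aliquot = 1/2 × 9.073 × 10^-4 = 4.537 × 10^-4 mol
n(Na2CO3) in the whole flask = 4.537 × 10^-4 × 250.0/50.00 = 2.268 × 10^-3 mol
mass of Na2CO3 = 2.268 × 10^-3 × 105.99 = 0.2404 g
% Na2CO3 = 0.2404 / 0.3582 × 100 = 67.12 %

67.12 %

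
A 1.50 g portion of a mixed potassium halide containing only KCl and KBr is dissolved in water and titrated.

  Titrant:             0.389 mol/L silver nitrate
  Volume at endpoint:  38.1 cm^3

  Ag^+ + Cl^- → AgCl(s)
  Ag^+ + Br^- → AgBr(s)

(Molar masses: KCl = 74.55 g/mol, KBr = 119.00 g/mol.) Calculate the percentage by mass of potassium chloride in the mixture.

29.5 %

n(AgNO3) = 0.0381 × 0.389 = 0.0148 mol
Let x = n(KCl), y = n(KBr).
Titrant: 1x + 1y = 0.0148;  mass: 74.55x + 119.00y = 1.50
Solving, x = 5.93 × 10^-3 mol, y = 8.89 × 10^-3 mol
mass of KCl = 5.93 × 10^-3 × 74.55 = 0.442 g
% KCl = 0.442 / 1.50 × 100 = 29.5 %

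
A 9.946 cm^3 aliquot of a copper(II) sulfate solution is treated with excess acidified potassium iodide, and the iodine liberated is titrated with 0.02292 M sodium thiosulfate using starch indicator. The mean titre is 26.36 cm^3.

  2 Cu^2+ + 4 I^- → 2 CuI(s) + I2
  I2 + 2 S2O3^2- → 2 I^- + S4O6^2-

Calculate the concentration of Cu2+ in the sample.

n(S2O3^2-) = 0.02636 × 0.02292 = 6.042 × 10^-4 mol
n(I2) = n(S2O3^2-)/2 = 3.021 × 10^-4 mol
From the 2:1 ratio, n(Cu2+) in the aliquot = 2/1 × 3.021 × 10^-4 = 6.042 × 10^-4 mol
[Cu2+] = 6.042 × 10^-4 / 0.009946 = 0.06075 mol/L

0.06075 M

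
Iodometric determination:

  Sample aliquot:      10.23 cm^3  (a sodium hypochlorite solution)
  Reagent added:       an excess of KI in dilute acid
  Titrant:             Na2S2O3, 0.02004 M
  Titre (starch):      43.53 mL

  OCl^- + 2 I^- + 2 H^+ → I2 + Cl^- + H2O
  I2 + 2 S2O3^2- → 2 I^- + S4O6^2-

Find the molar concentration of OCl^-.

0.04264 M

n(S2O3^2-) = 0.04353 × 0.02004 = 8.723 × 10^-4 mol
n(I2) = n(S2O3^2-)/2 = 4.362 × 10^-4 mol
n(OCl^-) in the aliquot = 4.362 × 10^-4 mol (1:1 ratio)
[OCl^-] = 4.362 × 10^-4 / 0.01023 = 0.04264 mol/L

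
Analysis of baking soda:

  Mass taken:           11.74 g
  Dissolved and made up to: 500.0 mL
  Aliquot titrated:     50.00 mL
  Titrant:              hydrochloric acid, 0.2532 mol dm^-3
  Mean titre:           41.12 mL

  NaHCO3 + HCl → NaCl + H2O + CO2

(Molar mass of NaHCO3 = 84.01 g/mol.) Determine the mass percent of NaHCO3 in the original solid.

n(HCl) per titration = 0.04112 × 0.2532 = 0.01041 mol
n(NaHCO3) in each aliquot = 0.01041 mol (1:1 ratio)
n(NaHCO3) in the whole flask = 0.01041 × 500.0/50.00 = 0.1041 mol
mass of NaHCO3 = 0.1041 × 84.01 = 8.747 g
% NaHCO3 = 8.747 / 11.74 × 100 = 74.50 %

74.50 %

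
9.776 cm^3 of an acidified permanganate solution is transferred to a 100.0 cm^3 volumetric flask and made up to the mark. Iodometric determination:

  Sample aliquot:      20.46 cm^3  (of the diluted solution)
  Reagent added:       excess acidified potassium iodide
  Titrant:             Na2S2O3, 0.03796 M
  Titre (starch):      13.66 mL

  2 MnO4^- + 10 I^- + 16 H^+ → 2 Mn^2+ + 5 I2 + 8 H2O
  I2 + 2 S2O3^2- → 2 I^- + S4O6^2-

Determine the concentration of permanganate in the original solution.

n(S2O3^2-) = 0.01366 × 0.03796 = 5.185 × 10^-4 mol
n(I2) = n(S2O3^2-)/2 = 2.593 × 10^-4 mol
From the 2:5 ratio, n(MnO4^-) in the aliquot = 2/5 × 2.593 × 10^-4 = 1.037 × 10^-4 mol
[MnO4^-]_dilute = 1.037 × 10^-4 / 0.02046 = 0.005069 mol/L
[MnO4^-]_original = 0.005069 × 100.0/9.776 = 0.05185 mol/L

0.05185 M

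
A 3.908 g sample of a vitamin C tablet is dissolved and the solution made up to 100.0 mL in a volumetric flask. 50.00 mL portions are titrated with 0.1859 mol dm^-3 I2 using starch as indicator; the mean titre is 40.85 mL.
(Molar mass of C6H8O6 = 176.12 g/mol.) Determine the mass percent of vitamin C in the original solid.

68.45 %

C6H8O6 + I2 → C6H6O6 + 2 HI
n(I2) per titration = 0.04085 × 0.1859 = 7.594 × 10^-3 mol
n(C6H8O6) in each aliquot = 7.594 × 10^-3 mol (1:1 ratio)
n(C6H8O6) in the whole flask = 7.594 × 10^-3 × 100.0/50.00 = 0.01519 mol
mass of C6H8O6 = 0.01519 × 176.12 = 2.675 g
% C6H8O6 = 2.675 / 3.908 × 100 = 68.45 %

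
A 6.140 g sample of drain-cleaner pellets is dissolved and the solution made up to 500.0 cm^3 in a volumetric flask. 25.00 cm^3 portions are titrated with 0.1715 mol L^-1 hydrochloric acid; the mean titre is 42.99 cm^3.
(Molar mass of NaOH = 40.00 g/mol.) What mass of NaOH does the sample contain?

5.898 g

NaOH + HCl → NaCl + H2O
n(HCl) per titration = 0.04299 × 0.1715 = 7.373 × 10^-3 mol
n(NaOH) in each aliquot = 7.373 × 10^-3 mol (1:1 ratio)
n(NaOH) in the whole flask = 7.373 × 10^-3 × 500.0/25.00 = 0.1475 mol
mass of NaOH = 0.1475 × 40.00 = 5.898 g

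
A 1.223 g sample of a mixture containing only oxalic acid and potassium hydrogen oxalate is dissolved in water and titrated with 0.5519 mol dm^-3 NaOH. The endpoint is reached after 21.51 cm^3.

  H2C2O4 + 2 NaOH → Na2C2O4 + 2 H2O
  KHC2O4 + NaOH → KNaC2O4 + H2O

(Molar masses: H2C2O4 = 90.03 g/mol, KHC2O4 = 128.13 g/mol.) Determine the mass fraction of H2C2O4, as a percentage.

n(NaOH) = 0.02151 × 0.5519 = 0.01187 mol
Let x = n(H2C2O4), y = n(KHC2O4).
Titrant: 2x + 1y = 0.01187;  mass: 90.03x + 128.13y = 1.223
Solving, x = 1.793 × 10^-3 mol, y = 8.285 × 10^-3 mol
mass of H2C2O4 = 1.793 × 10^-3 × 90.03 = 0.1614 g
% H2C2O4 = 0.1614 / 1.223 × 100 = 13.20 %

13.20 %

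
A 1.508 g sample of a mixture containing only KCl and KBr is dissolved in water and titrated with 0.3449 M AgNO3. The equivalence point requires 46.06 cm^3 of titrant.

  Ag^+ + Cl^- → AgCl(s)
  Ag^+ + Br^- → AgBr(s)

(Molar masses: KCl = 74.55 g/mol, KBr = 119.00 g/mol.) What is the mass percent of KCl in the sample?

42.53 %

n(AgNO3) = 0.04606 × 0.3449 = 0.01589 mol
Let x = n(KCl), y = n(KBr).
Titrant: 1x + 1y = 0.01589;  mass: 74.55x + 119.00y = 1.508
Solving, x = 8.604 × 10^-3 mol, y = 7.282 × 10^-3 mol
mass of KCl = 8.604 × 10^-3 × 74.55 = 0.6414 g
% KCl = 0.6414 / 1.508 × 100 = 42.53 %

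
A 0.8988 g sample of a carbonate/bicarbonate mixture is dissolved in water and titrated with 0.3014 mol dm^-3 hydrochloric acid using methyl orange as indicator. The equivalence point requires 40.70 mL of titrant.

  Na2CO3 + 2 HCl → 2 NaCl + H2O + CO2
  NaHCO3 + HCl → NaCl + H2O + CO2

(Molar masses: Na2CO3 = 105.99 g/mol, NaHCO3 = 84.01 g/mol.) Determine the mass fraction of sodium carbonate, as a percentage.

n(HCl) = 0.04070 × 0.3014 = 0.01227 mol
Let x = n(Na2CO3), y = n(NaHCO3).
Titrant: 2x + 1y = 0.01227;  mass: 105.99x + 84.01y = 0.8988
Solving, x = 2.124 × 10^-3 mol, y = 8.019 × 10^-3 mol
mass of Na2CO3 = 2.124 × 10^-3 × 105.99 = 0.2251 g
% Na2CO3 = 0.2251 / 0.8988 × 100 = 25.05 %

25.05 %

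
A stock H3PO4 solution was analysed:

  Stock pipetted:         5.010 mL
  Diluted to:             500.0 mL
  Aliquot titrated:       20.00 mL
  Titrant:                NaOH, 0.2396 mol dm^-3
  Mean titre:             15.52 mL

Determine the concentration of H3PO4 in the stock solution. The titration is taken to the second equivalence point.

9.278 mol/L

H3PO4 + 2 NaOH → Na2HPO4 + 2 H2O
n(NaOH) = 0.01552 × 0.2396 = 3.719 × 10^-3 mol
From the 1:2 ratio, n(H3PO4) in the aliquot = 1/2 × 3.719 × 10^-3 = 1.859 × 10^-3 mol
[H3PO4]_dilute = 1.859 × 10^-3 / 0.02000 = 0.09296 mol/L
Dilution factor = 500.0 / 5.010 = 99.80
[H3PO4]_stock = 0.09296 × 99.80 = 9.278 mol/L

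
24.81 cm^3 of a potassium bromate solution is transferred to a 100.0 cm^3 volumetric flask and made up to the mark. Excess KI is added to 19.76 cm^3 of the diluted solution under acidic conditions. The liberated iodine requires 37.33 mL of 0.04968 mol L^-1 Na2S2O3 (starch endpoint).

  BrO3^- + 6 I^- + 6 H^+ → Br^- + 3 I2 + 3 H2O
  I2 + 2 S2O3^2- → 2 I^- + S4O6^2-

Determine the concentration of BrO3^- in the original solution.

0.06305 mol/L

n(S2O3^2-) = 0.03733 × 0.04968 = 1.855 × 10^-3 mol
n(I2) = n(S2O3^2-)/2 = 9.273 × 10^-4 mol
From the 1:3 ratio, n(BrO3^-) in the aliquot = 1/3 × 9.273 × 10^-4 = 3.091 × 10^-4 mol
[BrO3^-]_dilute = 3.091 × 10^-4 / 0.01976 = 0.01564 mol/L
[BrO3^-]_original = 0.01564 × 100.0/24.81 = 0.06305 mol/L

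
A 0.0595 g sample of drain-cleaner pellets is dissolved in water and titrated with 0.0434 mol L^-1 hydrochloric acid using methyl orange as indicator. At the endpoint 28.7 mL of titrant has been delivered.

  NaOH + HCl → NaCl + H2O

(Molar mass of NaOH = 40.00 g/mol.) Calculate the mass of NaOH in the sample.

0.0498 g

n(HCl) = 0.0287 L × 0.0434 mol/L = 1.25 × 10^-3 mol
n(NaOH) = 1.25 × 10^-3 mol (1:1 ratio)
mass of NaOH = 1.25 × 10^-3 × 40.00 g/mol = 0.0498 g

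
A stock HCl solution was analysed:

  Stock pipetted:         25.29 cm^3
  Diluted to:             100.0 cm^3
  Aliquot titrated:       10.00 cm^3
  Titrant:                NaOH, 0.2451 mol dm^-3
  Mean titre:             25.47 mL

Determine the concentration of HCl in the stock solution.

HCl + NaOH → NaCl + H2O
n(NaOH) = 0.02547 × 0.2451 = 6.243 × 10^-3 mol
n(HCl) in the aliquot = 6.243 × 10^-3 mol (1:1 ratio)
[HCl]_dilute = 6.243 × 10^-3 / 0.01000 = 0.6243 mol/L
Dilution factor = 100.0 / 25.29 = 3.954
[HCl]_stock = 0.6243 × 3.954 = 2.468 mol/L

2.468 mol/L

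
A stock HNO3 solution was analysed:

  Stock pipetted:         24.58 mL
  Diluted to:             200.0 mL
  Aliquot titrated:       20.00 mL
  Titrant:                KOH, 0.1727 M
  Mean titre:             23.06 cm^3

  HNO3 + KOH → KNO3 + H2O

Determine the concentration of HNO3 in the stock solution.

1.620 M

n(KOH) = 0.02306 × 0.1727 = 3.982 × 10^-3 mol
n(HNO3) in the aliquot = 3.982 × 10^-3 mol (1:1 ratio)
[HNO3]_dilute = 3.982 × 10^-3 / 0.02000 = 0.1991 mol/L
Dilution factor = 200.0 / 24.58 = 8.137
[HNO3]_stock = 0.1991 × 8.137 = 1.620 mol/L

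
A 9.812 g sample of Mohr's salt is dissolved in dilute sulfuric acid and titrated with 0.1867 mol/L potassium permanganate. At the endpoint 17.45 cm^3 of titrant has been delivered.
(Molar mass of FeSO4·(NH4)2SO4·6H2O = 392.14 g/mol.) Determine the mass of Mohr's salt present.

6.388 g

MnO4^- + 5 Fe^2+ + 8 H^+ → Mn^2+ + 5 Fe^3+ + 4 H2O
n(KMnO4) = 0.01745 L × 0.1867 mol/L = 3.258 × 10^-3 mol
From the 5:1 ratio, n(FeSO4·(NH4)2SO4·6H2O) = 5/1 × 3.258 × 10^-3 = 0.01629 mol
mass of FeSO4·(NH4)2SO4·6H2O = 0.01629 × 392.14 g/mol = 6.388 g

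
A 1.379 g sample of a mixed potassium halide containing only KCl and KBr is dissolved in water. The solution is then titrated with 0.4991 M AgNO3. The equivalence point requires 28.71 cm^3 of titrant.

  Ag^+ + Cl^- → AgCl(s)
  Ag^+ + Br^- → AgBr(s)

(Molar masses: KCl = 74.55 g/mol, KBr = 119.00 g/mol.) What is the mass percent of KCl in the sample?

39.67 %

n(AgNO3) = 0.02871 × 0.4991 = 0.01433 mol
Let x = n(KCl), y = n(KBr).
Titrant: 1x + 1y = 0.01433;  mass: 74.55x + 119.00y = 1.379
Solving, x = 7.338 × 10^-3 mol, y = 6.991 × 10^-3 mol
mass of KCl = 7.338 × 10^-3 × 74.55 = 0.5470 g
% KCl = 0.5470 / 1.379 × 100 = 39.67 %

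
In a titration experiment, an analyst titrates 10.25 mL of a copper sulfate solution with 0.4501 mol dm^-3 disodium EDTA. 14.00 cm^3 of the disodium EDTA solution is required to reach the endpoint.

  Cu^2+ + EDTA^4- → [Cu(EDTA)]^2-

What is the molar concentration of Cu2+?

0.6148 mol/L

n(EDTA) = 0.01400 L × 0.4501 mol/L = 6.301 × 10^-3 mol
n(Cu2+) = 6.301 × 10^-3 mol (1:1 mole ratio)
[Cu2+] = 6.301 × 10^-3 mol / 0.01025 L = 0.6148 mol/L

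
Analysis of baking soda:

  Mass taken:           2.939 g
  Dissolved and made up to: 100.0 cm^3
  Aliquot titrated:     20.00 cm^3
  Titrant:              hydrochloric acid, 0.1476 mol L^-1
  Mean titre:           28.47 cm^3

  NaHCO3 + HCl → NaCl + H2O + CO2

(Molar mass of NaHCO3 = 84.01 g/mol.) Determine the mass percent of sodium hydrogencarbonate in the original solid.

60.06 %

n(HCl) per titration = 0.02847 × 0.1476 = 4.202 × 10^-3 mol
n(NaHCO3) in each aliquot = 4.202 × 10^-3 mol (1:1 ratio)
n(NaHCO3) in the whole flask = 4.202 × 10^-3 × 100.0/20.00 = 0.02101 mol
mass of NaHCO3 = 0.02101 × 84.01 = 1.765 g
% NaHCO3 = 1.765 / 2.939 × 100 = 60.06 %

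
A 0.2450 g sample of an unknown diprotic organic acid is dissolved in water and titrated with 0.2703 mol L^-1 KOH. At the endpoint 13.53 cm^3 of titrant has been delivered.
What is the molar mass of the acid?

134.0 g/mol

n(KOH) = 0.01353 L × 0.2703 mol/L = 3.657 × 10^-3 mol
From the 1:2 ratio, n(H2A) = 1/2 × 3.657 × 10^-3 = 1.829 × 10^-3 mol
M = m / n = 0.2450 g / 1.829 × 10^-3 mol = 134.0 g/mol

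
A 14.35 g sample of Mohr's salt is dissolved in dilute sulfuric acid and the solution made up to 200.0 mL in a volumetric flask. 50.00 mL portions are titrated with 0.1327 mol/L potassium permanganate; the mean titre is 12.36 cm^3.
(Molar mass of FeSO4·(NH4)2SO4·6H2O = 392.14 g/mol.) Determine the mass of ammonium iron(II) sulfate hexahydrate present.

MnO4^- + 5 Fe^2+ + 8 H^+ → Mn^2+ + 5 Fe^3+ + 4 H2O
n(KMnO4) per titration = 0.01236 × 0.1327 = 1.640 × 10^-3 mol
From the 5:1 ratio, n(FeSO4·(NH4)2SO4·6H2O) in each aliquot = 5/1 × 1.640 × 10^-3 = 8.201 × 10^-3 mol
n(FeSO4·(NH4)2SO4·6H2O) in the whole flask = 8.201 × 10^-3 × 200.0/50.00 = 0.03280 mol
mass of FeSO4·(NH4)2SO4·6H2O = 0.03280 × 392.14 = 12.86 g

12.86 g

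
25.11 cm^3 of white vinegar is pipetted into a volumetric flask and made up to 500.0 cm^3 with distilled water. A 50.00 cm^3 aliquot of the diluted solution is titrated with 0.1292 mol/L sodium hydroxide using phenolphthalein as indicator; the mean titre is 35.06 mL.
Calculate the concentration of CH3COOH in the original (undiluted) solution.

CH3COOH + NaOH → CH3COONa + H2O
n(NaOH) = 0.03506 × 0.1292 = 4.530 × 10^-3 mol
n(CH3COOH) in the aliquot = 4.530 × 10^-3 mol (1:1 ratio)
[CH3COOH]_dilute = 4.530 × 10^-3 / 0.05000 = 0.09060 mol/L
Dilution factor = 500.0 / 25.11 = 19.91
[CH3COOH]_stock = 0.09060 × 19.91 = 1.804 mol/L

1.804 mol/L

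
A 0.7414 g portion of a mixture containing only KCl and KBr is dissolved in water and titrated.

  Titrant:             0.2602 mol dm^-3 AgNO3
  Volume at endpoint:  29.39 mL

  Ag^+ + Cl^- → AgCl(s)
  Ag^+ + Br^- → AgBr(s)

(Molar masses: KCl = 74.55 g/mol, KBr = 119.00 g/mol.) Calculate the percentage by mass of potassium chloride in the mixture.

n(AgNO3) = 0.02939 × 0.2602 = 7.647 × 10^-3 mol
Let x = n(KCl), y = n(KBr).
Titrant: 1x + 1y = 7.647 × 10^-3;  mass: 74.55x + 119.00y = 0.7414
Solving, x = 3.794 × 10^-3 mol, y = 3.854 × 10^-3 mol
mass of KCl = 3.794 × 10^-3 × 74.55 = 0.2828 g
% KCl = 0.2828 / 0.7414 × 100 = 38.15 %

38.15 %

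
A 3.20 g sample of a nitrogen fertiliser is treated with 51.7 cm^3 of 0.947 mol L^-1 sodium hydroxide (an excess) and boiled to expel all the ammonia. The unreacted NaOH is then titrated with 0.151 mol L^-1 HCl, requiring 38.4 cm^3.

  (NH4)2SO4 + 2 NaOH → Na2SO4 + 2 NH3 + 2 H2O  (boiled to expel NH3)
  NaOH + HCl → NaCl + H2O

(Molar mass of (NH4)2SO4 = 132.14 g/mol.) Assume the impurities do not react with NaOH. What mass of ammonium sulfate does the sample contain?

2.85 g

n(NaOH) added = 0.0517 × 0.947 = 0.0490 mol
n(HCl) used in back-titration = 0.0384 × 0.151 = 5.80 × 10^-3 mol
n(NaOH) left over = 5.80 × 10^-3 mol (1:1 ratio)
n(NaOH) consumed by analyte = 0.0490 − 5.80 × 10^-3 = 0.0432 mol
From the 1:2 ratio, n((NH4)2SO4) = 1/2 × 0.0432 = 0.0216 mol
mass of (NH4)2SO4 = 0.0216 × 132.14 = 2.85 g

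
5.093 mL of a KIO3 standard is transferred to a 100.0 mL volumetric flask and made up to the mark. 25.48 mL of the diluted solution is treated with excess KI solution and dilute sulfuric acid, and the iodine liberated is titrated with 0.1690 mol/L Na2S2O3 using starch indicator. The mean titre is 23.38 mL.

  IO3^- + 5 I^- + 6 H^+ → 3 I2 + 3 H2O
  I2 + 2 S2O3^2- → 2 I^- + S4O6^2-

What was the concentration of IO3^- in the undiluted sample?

n(S2O3^2-) = 0.02338 × 0.1690 = 3.951 × 10^-3 mol
n(I2) = n(S2O3^2-)/2 = 1.976 × 10^-3 mol
From the 1:3 ratio, n(IO3^-) in the aliquot = 1/3 × 1.976 × 10^-3 = 6.585 × 10^-4 mol
[IO3^-]_dilute = 6.585 × 10^-4 / 0.02548 = 0.02585 mol/L
[IO3^-]_original = 0.02585 × 100.0/5.093 = 0.5075 mol/L

0.5075 mol/L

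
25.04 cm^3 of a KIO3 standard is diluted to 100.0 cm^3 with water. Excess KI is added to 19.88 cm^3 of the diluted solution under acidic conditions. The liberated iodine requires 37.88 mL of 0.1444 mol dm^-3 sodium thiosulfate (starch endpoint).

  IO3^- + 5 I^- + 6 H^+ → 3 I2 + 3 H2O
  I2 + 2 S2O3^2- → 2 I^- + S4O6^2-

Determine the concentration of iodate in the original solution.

n(S2O3^2-) = 0.03788 × 0.1444 = 5.470 × 10^-3 mol
n(I2) = n(S2O3^2-)/2 = 2.735 × 10^-3 mol
From the 1:3 ratio, n(IO3^-) in the aliquot = 1/3 × 2.735 × 10^-3 = 9.116 × 10^-4 mol
[IO3^-]_dilute = 9.116 × 10^-4 / 0.01988 = 0.04586 mol/L
[IO3^-]_original = 0.04586 × 100.0/25.04 = 0.1831 mol/L

0.1831 mol/L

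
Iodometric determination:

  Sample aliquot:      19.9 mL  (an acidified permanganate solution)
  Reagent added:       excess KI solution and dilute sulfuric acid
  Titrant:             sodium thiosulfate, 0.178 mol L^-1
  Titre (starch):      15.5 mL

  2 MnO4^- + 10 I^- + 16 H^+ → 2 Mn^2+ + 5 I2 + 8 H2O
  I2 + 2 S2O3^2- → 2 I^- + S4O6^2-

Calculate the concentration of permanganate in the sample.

n(S2O3^2-) = 0.0155 × 0.178 = 2.76 × 10^-3 mol
n(I2) = n(S2O3^2-)/2 = 1.38 × 10^-3 mol
From the 2:5 ratio, n(MnO4^-) in the aliquot = 2/5 × 1.38 × 10^-3 = 5.52 × 10^-4 mol
[MnO4^-] = 5.52 × 10^-4 / 0.0199 = 0.0277 mol/L

0.0277 mol/L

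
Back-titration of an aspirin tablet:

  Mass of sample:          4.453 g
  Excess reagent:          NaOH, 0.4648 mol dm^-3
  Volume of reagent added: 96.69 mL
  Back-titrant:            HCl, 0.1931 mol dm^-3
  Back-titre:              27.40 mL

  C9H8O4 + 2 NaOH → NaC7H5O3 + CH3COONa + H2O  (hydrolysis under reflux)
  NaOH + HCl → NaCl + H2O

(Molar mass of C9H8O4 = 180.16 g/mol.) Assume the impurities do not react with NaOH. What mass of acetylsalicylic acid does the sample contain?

n(NaOH) added = 0.09669 × 0.4648 = 0.04494 mol
n(HCl) used in back-titration = 0.02740 × 0.1931 = 5.291 × 10^-3 mol
n(NaOH) left over = 5.291 × 10^-3 mol (1:1 ratio)
n(NaOH) consumed by analyte = 0.04494 − 5.291 × 10^-3 = 0.03965 mol
From the 1:2 ratio, n(C9H8O4) = 1/2 × 0.03965 = 0.01983 mol
mass of C9H8O4 = 0.01983 × 180.16 = 3.572 g

3.572 g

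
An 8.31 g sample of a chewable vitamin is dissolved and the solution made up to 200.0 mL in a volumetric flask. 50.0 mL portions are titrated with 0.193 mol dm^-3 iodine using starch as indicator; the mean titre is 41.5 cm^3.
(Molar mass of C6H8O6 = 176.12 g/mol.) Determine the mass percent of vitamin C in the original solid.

C6H8O6 + I2 → C6H6O6 + 2 HI
n(I2) per titration = 0.0415 × 0.193 = 8.01 × 10^-3 mol
n(C6H8O6) in each aliquot = 8.01 × 10^-3 mol (1:1 ratio)
n(C6H8O6) in the whole flask = 8.01 × 10^-3 × 200.0/50.0 = 0.0320 mol
mass of C6H8O6 = 0.0320 × 176.12 = 5.64 g
% C6H8O6 = 5.64 / 8.31 × 100 = 67.9 %

67.9 %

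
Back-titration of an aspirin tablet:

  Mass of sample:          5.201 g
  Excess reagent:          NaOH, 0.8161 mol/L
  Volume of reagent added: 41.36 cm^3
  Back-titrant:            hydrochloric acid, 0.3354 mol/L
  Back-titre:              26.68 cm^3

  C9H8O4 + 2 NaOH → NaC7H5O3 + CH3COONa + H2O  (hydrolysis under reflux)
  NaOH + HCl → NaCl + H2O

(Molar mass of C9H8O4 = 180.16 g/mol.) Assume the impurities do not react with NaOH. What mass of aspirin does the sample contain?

n(NaOH) added = 0.04136 × 0.8161 = 0.03375 mol
n(HCl) used in back-titration = 0.02668 × 0.3354 = 8.948 × 10^-3 mol
n(NaOH) left over = 8.948 × 10^-3 mol (1:1 ratio)
n(NaOH) consumed by analyte = 0.03375 − 8.948 × 10^-3 = 0.02481 mol
From the 1:2 ratio, n(C9H8O4) = 1/2 × 0.02481 = 0.01240 mol
mass of C9H8O4 = 0.01240 × 180.16 = 2.234 g

2.234 g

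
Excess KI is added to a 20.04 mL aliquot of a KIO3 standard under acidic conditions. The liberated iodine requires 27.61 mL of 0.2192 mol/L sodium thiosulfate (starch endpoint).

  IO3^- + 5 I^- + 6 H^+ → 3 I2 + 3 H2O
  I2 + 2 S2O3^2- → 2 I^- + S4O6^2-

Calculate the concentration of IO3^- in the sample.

0.05033 mol/L

n(S2O3^2-) = 0.02761 × 0.2192 = 6.052 × 10^-3 mol
n(I2) = n(S2O3^2-)/2 = 3.026 × 10^-3 mol
From the 1:3 ratio, n(IO3^-) in the aliquot = 1/3 × 3.026 × 10^-3 = 1.009 × 10^-3 mol
[IO3^-] = 1.009 × 10^-3 / 0.02004 = 0.05033 mol/L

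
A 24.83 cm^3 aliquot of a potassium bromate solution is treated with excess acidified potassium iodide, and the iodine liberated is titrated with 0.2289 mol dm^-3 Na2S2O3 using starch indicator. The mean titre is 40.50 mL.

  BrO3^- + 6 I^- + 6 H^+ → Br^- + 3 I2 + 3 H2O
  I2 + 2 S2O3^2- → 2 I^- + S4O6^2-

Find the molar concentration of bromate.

0.06223 mol/L

n(S2O3^2-) = 0.04050 × 0.2289 = 9.270 × 10^-3 mol
n(I2) = n(S2O3^2-)/2 = 4.635 × 10^-3 mol
From the 1:3 ratio, n(BrO3^-) in the aliquot = 1/3 × 4.635 × 10^-3 = 1.545 × 10^-3 mol
[BrO3^-] = 1.545 × 10^-3 / 0.02483 = 0.06223 mol/L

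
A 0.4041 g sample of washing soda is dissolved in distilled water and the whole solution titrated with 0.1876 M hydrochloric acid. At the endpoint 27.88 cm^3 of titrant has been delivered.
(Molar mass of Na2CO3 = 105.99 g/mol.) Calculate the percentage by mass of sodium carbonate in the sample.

68.59 %

Na2CO3 + 2 HCl → 2 NaCl + H2O + CO2
n(HCl) = 0.02788 L × 0.1876 mol/L = 5.230 × 10^-3 mol
From the 1:2 ratio, n(Na2CO3) = 1/2 × 5.230 × 10^-3 = 2.615 × 10^-3 mol
mass of Na2CO3 = 2.615 × 10^-3 × 105.99 g/mol = 0.2772 g
% Na2CO3 = 0.2772 / 0.4041 × 100 = 68.59 %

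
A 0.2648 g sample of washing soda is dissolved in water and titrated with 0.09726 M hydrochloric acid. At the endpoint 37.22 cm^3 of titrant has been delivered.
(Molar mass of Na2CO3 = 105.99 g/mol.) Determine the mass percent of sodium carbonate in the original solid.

Na2CO3 + 2 HCl → 2 NaCl + H2O + CO2
n(HCl) = 0.03722 L × 0.09726 mol/L = 3.620 × 10^-3 mol
From the 1:2 ratio, n(Na2CO3) = 1/2 × 3.620 × 10^-3 = 1.810 × 10^-3 mol
mass of Na2CO3 = 1.810 × 10^-3 × 105.99 g/mol = 0.1918 g
% Na2CO3 = 0.1918 / 0.2648 × 100 = 72.45 %

72.45 %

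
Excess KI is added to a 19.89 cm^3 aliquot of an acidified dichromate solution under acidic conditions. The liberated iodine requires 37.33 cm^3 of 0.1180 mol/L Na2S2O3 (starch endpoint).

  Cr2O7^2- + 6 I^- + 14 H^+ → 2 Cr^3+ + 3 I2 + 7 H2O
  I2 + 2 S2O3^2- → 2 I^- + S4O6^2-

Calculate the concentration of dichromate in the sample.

0.03691 mol/L

n(S2O3^2-) = 0.03733 × 0.1180 = 4.405 × 10^-3 mol
n(I2) = n(S2O3^2-)/2 = 2.202 × 10^-3 mol
From the 1:3 ratio, n(Cr2O7^2-) in the aliquot = 1/3 × 2.202 × 10^-3 = 7.342 × 10^-4 mol
[Cr2O7^2-] = 7.342 × 10^-4 / 0.01989 = 0.03691 mol/L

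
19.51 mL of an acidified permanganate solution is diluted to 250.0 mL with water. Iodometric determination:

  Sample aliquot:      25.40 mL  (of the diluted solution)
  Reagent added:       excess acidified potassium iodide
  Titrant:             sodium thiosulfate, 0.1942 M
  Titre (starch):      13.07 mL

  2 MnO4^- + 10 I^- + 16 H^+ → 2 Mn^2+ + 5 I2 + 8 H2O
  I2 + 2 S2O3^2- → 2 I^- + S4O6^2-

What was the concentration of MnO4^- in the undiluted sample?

0.2561 M

n(S2O3^2-) = 0.01307 × 0.1942 = 2.538 × 10^-3 mol
n(I2) = n(S2O3^2-)/2 = 1.269 × 10^-3 mol
From the 2:5 ratio, n(MnO4^-) in the aliquot = 2/5 × 1.269 × 10^-3 = 5.076 × 10^-4 mol
[MnO4^-]_dilute = 5.076 × 10^-4 / 0.02540 = 0.01999 mol/L
[MnO4^-]_original = 0.01999 × 250.0/19.51 = 0.2561 mol/L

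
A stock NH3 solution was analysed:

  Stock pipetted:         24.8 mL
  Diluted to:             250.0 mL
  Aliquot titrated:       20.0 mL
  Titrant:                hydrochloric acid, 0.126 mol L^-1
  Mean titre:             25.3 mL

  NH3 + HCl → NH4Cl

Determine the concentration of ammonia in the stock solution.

n(HCl) = 0.0253 × 0.126 = 3.19 × 10^-3 mol
n(NH3) in the aliquot = 3.19 × 10^-3 mol (1:1 ratio)
[NH3]_dilute = 3.19 × 10^-3 / 0.0200 = 0.159 mol/L
Dilution factor = 250.0 / 24.8 = 10.08
[NH3]_stock = 0.159 × 10.08 = 1.61 mol/L

1.61 mol/L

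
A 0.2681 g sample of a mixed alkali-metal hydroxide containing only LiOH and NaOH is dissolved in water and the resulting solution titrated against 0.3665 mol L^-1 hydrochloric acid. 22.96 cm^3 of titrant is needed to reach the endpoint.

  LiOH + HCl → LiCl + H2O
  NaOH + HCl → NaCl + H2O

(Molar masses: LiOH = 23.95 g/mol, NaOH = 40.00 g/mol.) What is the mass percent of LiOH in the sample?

38.12 %

n(HCl) = 0.02296 × 0.3665 = 8.415 × 10^-3 mol
Let x = n(LiOH), y = n(NaOH).
Titrant: 1x + 1y = 8.415 × 10^-3;  mass: 23.95x + 40.00y = 0.2681
Solving, x = 4.268 × 10^-3 mol, y = 4.147 × 10^-3 mol
mass of LiOH = 4.268 × 10^-3 × 23.95 = 0.1022 g
% LiOH = 0.1022 / 0.2681 × 100 = 38.12 %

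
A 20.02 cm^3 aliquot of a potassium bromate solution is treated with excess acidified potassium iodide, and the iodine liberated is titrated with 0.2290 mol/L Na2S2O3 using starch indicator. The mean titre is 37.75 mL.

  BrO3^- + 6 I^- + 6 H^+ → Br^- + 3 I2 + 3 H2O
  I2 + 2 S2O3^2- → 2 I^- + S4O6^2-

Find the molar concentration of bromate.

0.07197 mol/L

n(S2O3^2-) = 0.03775 × 0.2290 = 8.645 × 10^-3 mol
n(I2) = n(S2O3^2-)/2 = 4.322 × 10^-3 mol
From the 1:3 ratio, n(BrO3^-) in the aliquot = 1/3 × 4.322 × 10^-3 = 1.441 × 10^-3 mol
[BrO3^-] = 1.441 × 10^-3 / 0.02002 = 0.07197 mol/L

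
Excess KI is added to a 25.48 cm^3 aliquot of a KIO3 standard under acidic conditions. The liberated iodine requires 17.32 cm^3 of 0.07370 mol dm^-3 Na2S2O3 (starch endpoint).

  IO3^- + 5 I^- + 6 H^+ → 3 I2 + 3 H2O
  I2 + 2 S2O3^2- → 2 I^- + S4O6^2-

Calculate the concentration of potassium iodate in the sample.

0.008350 mol/L

n(S2O3^2-) = 0.01732 × 0.07370 = 1.276 × 10^-3 mol
n(I2) = n(S2O3^2-)/2 = 6.382 × 10^-4 mol
From the 1:3 ratio, n(IO3^-) in the aliquot = 1/3 × 6.382 × 10^-4 = 2.127 × 10^-4 mol
[IO3^-] = 2.127 × 10^-4 / 0.02548 = 0.008350 mol/L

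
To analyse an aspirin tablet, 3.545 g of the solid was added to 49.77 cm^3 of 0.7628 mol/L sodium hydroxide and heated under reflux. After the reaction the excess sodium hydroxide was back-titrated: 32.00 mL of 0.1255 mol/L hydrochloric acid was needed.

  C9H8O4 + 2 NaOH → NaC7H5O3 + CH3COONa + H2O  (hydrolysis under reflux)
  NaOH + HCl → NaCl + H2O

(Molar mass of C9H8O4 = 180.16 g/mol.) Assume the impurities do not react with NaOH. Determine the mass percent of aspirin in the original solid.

n(NaOH) added = 0.04977 × 0.7628 = 0.03796 mol
n(HCl) used in back-titration = 0.03200 × 0.1255 = 4.016 × 10^-3 mol
n(NaOH) left over = 4.016 × 10^-3 mol (1:1 ratio)
n(NaOH) consumed by analyte = 0.03796 − 4.016 × 10^-3 = 0.03395 mol
From the 1:2 ratio, n(C9H8O4) = 1/2 × 0.03395 = 0.01697 mol
mass of C9H8O4 = 0.01697 × 180.16 = 3.058 g
% C9H8O4 = 3.058 / 3.545 × 100 = 86.26 %

86.26 %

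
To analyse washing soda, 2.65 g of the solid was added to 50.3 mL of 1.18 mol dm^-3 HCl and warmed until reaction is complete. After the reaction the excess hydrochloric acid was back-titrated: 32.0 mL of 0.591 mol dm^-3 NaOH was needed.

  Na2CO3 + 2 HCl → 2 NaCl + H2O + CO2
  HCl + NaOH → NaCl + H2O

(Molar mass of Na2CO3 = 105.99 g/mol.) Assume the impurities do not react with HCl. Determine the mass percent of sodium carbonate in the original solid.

80.9 %

n(HCl) added = 0.0503 × 1.18 = 0.0594 mol
n(NaOH) used in back-titration = 0.0320 × 0.591 = 0.0189 mol
n(HCl) left over = 0.0189 mol (1:1 ratio)
n(HCl) consumed by analyte = 0.0594 − 0.0189 = 0.0404 mol
From the 1:2 ratio, n(Na2CO3) = 1/2 × 0.0404 = 0.0202 mol
mass of Na2CO3 = 0.0202 × 105.99 = 2.14 g
% Na2CO3 = 2.14 / 2.65 × 100 = 80.9 %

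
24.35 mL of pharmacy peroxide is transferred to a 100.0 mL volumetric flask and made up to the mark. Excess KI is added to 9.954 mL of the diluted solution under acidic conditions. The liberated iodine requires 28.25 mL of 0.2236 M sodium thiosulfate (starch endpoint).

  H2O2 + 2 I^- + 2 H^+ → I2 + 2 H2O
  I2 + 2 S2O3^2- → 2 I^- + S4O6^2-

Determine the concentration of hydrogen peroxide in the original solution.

1.303 M

n(S2O3^2-) = 0.02825 × 0.2236 = 6.317 × 10^-3 mol
n(I2) = n(S2O3^2-)/2 = 3.158 × 10^-3 mol
n(H2O2) in the aliquot = 3.158 × 10^-3 mol (1:1 ratio)
[H2O2]_dilute = 3.158 × 10^-3 / 0.009954 = 0.3173 mol/L
[H2O2]_original = 0.3173 × 100.0/24.35 = 1.303 mol/L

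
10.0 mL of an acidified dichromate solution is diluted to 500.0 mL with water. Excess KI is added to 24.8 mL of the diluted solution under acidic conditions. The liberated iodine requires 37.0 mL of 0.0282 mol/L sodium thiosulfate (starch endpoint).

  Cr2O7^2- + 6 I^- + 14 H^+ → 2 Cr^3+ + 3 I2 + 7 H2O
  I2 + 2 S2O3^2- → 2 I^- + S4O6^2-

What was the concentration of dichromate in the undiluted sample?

0.351 mol/L

n(S2O3^2-) = 0.0370 × 0.0282 = 1.04 × 10^-3 mol
n(I2) = n(S2O3^2-)/2 = 5.22 × 10^-4 mol
From the 1:3 ratio, n(Cr2O7^2-) in the aliquot = 1/3 × 5.22 × 10^-4 = 1.74 × 10^-4 mol
[Cr2O7^2-]_dilute = 1.74 × 10^-4 / 0.0248 = 0.00701 mol/L
[Cr2O7^2-]_original = 0.00701 × 500.0/10.0 = 0.351 mol/L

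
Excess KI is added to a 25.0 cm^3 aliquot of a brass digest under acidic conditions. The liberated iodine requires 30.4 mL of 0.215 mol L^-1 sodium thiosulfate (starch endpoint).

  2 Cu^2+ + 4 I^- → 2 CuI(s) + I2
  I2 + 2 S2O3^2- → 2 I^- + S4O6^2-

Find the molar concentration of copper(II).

0.261 mol/L

n(S2O3^2-) = 0.0304 × 0.215 = 6.54 × 10^-3 mol
n(I2) = n(S2O3^2-)/2 = 3.27 × 10^-3 mol
From the 2:1 ratio, n(Cu2+) in the aliquot = 2/1 × 3.27 × 10^-3 = 6.54 × 10^-3 mol
[Cu2+] = 6.54 × 10^-3 / 0.0250 = 0.261 mol/L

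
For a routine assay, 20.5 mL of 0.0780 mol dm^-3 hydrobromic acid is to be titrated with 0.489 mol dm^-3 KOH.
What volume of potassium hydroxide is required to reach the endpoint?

HBr + KOH → KBr + H2O
n(HBr) = 0.0205 L × 0.0780 mol/L = 1.60 × 10^-3 mol
n(KOH) = 1.60 × 10^-3 mol (1:1 stoichiometry)
V(KOH) = 1.60 × 10^-3 mol / 0.489 mol/L = 0.00327 L = 3.27 mL

3.27 mL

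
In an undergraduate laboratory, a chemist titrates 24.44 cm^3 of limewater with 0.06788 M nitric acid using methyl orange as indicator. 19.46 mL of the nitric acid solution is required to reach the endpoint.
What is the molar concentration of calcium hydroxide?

0.02702 M

Ca(OH)2 + 2 HNO3 → Ca(NO3)2 + 2 H2O
n(HNO3) = 0.01946 L × 0.06788 mol/L = 1.321 × 10^-3 mol
From the 1:2 mole ratio, n(Ca(OH)2) = 1/2 × 1.321 × 10^-3 = 6.605 × 10^-4 mol
[Ca(OH)2] = 6.605 × 10^-4 mol / 0.02444 L = 0.02702 mol/L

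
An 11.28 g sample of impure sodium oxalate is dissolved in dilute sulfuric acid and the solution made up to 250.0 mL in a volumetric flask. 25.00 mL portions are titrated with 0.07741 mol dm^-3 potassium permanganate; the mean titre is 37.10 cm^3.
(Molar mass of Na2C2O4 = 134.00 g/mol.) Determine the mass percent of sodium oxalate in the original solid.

2 MnO4^- + 5 C2O4^2- + 16 H^+ → 2 Mn^2+ + 10 CO2 + 8 H2O
n(KMnO4) per titration = 0.03710 × 0.07741 = 2.872 × 10^-3 mol
From the 5:2 ratio, n(Na2C2O4) in each aliquot = 5/2 × 2.872 × 10^-3 = 7.180 × 10^-3 mol
n(Na2C2O4) in the whole flask = 7.180 × 10^-3 × 250.0/25.00 = 0.07180 mol
mass of Na2C2O4 = 0.07180 × 134.00 = 9.621 g
% Na2C2O4 = 9.621 / 11.28 × 100 = 85.29 %

85.29 %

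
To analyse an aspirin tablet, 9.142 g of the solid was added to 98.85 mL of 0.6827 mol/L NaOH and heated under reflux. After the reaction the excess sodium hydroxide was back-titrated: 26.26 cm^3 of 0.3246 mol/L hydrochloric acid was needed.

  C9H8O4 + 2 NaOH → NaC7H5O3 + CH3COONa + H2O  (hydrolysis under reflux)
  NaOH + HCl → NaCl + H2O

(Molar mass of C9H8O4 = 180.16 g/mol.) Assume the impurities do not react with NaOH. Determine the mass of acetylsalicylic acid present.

n(NaOH) added = 0.09885 × 0.6827 = 0.06748 mol
n(HCl) used in back-titration = 0.02626 × 0.3246 = 8.524 × 10^-3 mol
n(NaOH) left over = 8.524 × 10^-3 mol (1:1 ratio)
n(NaOH) consumed by analyte = 0.06748 − 8.524 × 10^-3 = 0.05896 mol
From the 1:2 ratio, n(C9H8O4) = 1/2 × 0.05896 = 0.02948 mol
mass of C9H8O4 = 0.02948 × 180.16 = 5.311 g

5.311 g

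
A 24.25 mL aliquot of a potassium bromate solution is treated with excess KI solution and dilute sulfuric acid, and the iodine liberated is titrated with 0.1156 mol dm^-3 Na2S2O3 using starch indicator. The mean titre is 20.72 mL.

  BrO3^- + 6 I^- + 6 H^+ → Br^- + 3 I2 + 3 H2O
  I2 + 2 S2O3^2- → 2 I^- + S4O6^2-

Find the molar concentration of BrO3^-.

0.01646 mol/L

n(S2O3^2-) = 0.02072 × 0.1156 = 2.395 × 10^-3 mol
n(I2) = n(S2O3^2-)/2 = 1.198 × 10^-3 mol
From the 1:3 ratio, n(BrO3^-) in the aliquot = 1/3 × 1.198 × 10^-3 = 3.992 × 10^-4 mol
[BrO3^-] = 3.992 × 10^-4 / 0.02425 = 0.01646 mol/L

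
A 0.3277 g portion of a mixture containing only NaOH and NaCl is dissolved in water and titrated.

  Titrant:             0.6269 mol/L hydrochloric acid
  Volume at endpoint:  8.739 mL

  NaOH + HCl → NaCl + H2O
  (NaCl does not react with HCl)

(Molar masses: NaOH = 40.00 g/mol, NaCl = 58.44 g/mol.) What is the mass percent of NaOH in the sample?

66.87 %

n(HCl) = 0.008739 × 0.6269 = 5.478 × 10^-3 mol
Let x = n(NaOH), y = n(NaCl).
Titrant: 1x = 5.478 × 10^-3;  mass: 40.00x + 58.44y = 0.3277
Solving, x = 5.478 × 10^-3 mol, y = 1.858 × 10^-3 mol
mass of NaOH = 5.478 × 10^-3 × 40.00 = 0.2191 g
% NaOH = 0.2191 / 0.3277 × 100 = 66.87 %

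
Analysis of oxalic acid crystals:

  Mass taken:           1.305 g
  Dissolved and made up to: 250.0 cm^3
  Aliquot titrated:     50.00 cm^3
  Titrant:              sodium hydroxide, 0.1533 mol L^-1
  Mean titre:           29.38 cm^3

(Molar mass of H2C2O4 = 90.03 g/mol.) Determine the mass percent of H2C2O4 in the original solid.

77.68 %

H2C2O4 + 2 NaOH → Na2C2O4 + 2 H2O
n(NaOH) per titration = 0.02938 × 0.1533 = 4.504 × 10^-3 mol
From the 1:2 ratio, n(H2C2O4) in each aliquot = 1/2 × 4.504 × 10^-3 = 2.252 × 10^-3 mol
n(H2C2O4) in the whole flask = 2.252 × 10^-3 × 250.0/50.00 = 0.01126 mol
mass of H2C2O4 = 0.01126 × 90.03 = 1.014 g
% H2C2O4 = 1.014 / 1.305 × 100 = 77.68 %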